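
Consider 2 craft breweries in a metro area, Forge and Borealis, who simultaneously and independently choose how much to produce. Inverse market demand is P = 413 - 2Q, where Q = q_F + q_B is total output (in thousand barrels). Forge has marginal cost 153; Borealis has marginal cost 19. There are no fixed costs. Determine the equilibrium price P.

Forge's profit: π_F = (413 - 2Q)q_F - (153q_F). Setting ∂π_F/∂q_F = 0: 260 - 4q_F - 2(q_B) = 0.
Borealis's profit: π_B = (413 - 2Q)q_B - (19q_B). Setting ∂π_B/∂q_B = 0: 394 - 4q_B - 2(q_F) = 0.
Rearranging gives the reaction functions q_F = (260 - 2q_B)/4 and q_B = (394 - 2q_F)/4.
Solving the pair: q_F = 21, q_B = 88.
Total output Q = 109, so price P = 413 - 2·109 = 195.

195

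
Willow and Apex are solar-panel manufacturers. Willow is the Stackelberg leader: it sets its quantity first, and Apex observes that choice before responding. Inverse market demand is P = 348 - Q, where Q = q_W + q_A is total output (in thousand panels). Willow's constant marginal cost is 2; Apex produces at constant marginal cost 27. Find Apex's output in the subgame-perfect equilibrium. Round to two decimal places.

Solve by backward induction. Given q_W, the follower Apex maximises π_A = (348 - q_W - q_A)q_A - 27q_A.
Follower FOC: 321 - q_W - 2q_A = 0, so q_A(q_W) = (321 - q_W)/2.
Willow substitutes q_A(q_W) into its own profit: π_W = q_W(348 - q_W - (321 - q_W)/2) - 2q_W = (375/2 - (1/2)q_W)q_W - 2q_W.
Maximising: ∂π_W/∂q_W = 371/2 - q_W = 0, giving q_W = 371/2.
Then q_A = (321 - 371/2)/2 = 271/4.

67.75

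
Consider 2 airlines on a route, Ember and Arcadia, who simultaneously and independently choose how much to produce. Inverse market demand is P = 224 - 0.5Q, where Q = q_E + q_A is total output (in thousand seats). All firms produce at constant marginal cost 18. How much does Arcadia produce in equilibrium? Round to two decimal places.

Each firm earns π_i = (224 - 0.5Q)q_i - 18q_i.
Setting ∂π_i/∂q_i = 0 with rivals' quantities fixed: 206 - q_i - (1/2)q_j = 0.
By symmetry each firm produces the same amount; substituting q_j = q_i yields q_i = 206/(3/2) = 412/3.

137.33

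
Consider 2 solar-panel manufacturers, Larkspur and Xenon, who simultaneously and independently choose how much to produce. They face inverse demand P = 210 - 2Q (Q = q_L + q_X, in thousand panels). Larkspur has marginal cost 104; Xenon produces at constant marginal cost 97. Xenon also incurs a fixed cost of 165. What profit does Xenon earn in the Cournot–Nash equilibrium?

635

Larkspur's profit: π_L = (210 - 2Q)q_L - (104q_L). Setting ∂π_L/∂q_L = 0: 106 - 4q_L - 2(q_X) = 0.
Xenon's first-order condition: 113 - 4q_X - 2(q_L) = 0.
So q_L = (106 - 2q_X)/4 and q_X = (113 - 2q_L)/4.
Solving the pair: q_L = 33/2, q_X = 20.
Price P = 210 - 2·(73/2) = 137.
Xenon's profit: (137 - 97)·20 - 165 = 635.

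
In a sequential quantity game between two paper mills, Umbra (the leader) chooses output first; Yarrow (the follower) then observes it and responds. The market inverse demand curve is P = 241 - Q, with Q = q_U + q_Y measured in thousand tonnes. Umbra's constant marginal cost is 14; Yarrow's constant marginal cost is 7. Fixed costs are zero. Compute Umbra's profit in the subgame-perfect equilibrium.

6050

Solve by backward induction. Given q_U, the follower Yarrow maximises π_Y = (241 - q_U - q_Y)q_Y - 7q_Y.
Follower FOC: 234 - q_U - 2q_Y = 0, so q_Y(q_U) = (234 - q_U)/2.
Umbra substitutes q_Y(q_U) into its own profit: π_U = q_U(241 - q_U - (234 - q_U)/2) - 14q_U = (124 - (1/2)q_U)q_U - 14q_U.
The leader's first-order condition 110 - q_U = 0 yields q_U = 110.
Then q_Y = (234 - 110)/2 = 62.
Price P = 241 - 172 = 69.
Umbra's profit: (69 - 14)·110 = 6050.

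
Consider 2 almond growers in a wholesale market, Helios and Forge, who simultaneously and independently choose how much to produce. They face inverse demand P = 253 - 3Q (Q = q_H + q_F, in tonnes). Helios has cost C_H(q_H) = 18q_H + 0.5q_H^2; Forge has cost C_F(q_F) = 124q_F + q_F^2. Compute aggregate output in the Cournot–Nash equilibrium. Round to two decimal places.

Helios's profit: π_H = (253 - 3Q)q_H - (18q_H + (1/2)q_H²). Setting ∂π_H/∂q_H = 0: 235 - 7q_H - 3(q_F) = 0.
Forge's first-order condition: 129 - 8q_F - 3(q_H) = 0.
Rearranging gives the reaction functions q_H = (235 - 3q_F)/7 and q_F = (129 - 3q_H)/8.
Substituting one into the other gives q_H = 1493/47 and q_F = 198/47.
Total output Q = 1493/47 + 198/47 = 1691/47.

35.98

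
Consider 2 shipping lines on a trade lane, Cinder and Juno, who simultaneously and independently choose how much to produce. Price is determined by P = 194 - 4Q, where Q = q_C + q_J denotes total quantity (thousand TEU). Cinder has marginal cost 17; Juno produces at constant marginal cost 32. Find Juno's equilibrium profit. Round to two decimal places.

Cinder's profit: π_C = (194 - 4Q)q_C - (17q_C). Setting ∂π_C/∂q_C = 0: 177 - 8q_C - 4(q_J) = 0.
Juno's first-order condition: 162 - 8q_J - 4(q_C) = 0.
Best responses: q_C = (177 - 4q_J)/8, q_J = (162 - 4q_C)/8.
Substituting one into the other gives q_C = 16 and q_J = 49/4.
Price P = 194 - 4·(113/4) = 81.
Juno's profit: (81 - 32)·(49/4) = 600.2500.

600.25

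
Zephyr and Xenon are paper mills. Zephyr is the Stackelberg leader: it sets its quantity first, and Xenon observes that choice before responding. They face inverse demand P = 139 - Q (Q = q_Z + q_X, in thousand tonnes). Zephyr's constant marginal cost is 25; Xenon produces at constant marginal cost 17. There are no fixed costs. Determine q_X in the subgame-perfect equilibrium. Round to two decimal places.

34.50

The follower Xenon best-responds to any q_Z: π_X = (139 - Q)q_X - 17q_X.
Setting the follower's marginal profit to zero, 122 - q_Z - 2q_X = 0, i.e. q_X = (122 - q_Z)/2.
The leader anticipates this reaction. Substituting into P = 139 - Q gives P = 78 - (1/2)q_Z, so π_Z = (78 - (1/2)q_Z)q_Z - 25q_Z.
Leader FOC: 53 - q_Z = 0, so q_Z = 53.
Then q_X = (122 - 53)/2 = 69/2.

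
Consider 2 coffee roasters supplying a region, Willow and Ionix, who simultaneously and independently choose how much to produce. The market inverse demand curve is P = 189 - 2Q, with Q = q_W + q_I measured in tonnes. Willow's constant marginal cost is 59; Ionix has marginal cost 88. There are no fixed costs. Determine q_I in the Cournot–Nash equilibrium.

Willow's profit: π_W = (189 - 2Q)q_W - (59q_W). Setting ∂π_W/∂q_W = 0: 130 - 4q_W - 2(q_I) = 0.
Ionix's profit: π_I = (189 - 2Q)q_I - (88q_I). Setting ∂π_I/∂q_I = 0: 101 - 4q_I - 2(q_W) = 0.
So q_W = (130 - 2q_I)/4 and q_I = (101 - 2q_W)/4.
Solving the pair: q_W = 53/2, q_I = 12.

12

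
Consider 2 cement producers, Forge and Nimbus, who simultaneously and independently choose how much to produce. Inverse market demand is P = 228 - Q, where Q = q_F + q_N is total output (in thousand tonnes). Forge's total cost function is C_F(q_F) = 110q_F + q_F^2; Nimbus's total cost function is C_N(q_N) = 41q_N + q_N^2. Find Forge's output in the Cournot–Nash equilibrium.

19

Forge's profit: π_F = (228 - Q)q_F - (110q_F + q_F²). Setting ∂π_F/∂q_F = 0: 118 - 4q_F - (q_N) = 0.
Nimbus's first-order condition: 187 - 4q_N - (q_F) = 0.
Best responses: q_F = (118 - q_N)/4, q_N = (187 - q_F)/4.
Substituting one into the other gives q_F = 19 and q_N = 42.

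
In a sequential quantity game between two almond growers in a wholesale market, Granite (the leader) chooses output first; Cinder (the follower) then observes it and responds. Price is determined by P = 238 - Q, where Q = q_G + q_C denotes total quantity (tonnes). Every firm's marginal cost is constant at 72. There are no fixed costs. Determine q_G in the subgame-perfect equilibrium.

The follower Cinder best-responds to any q_G: π_C = (238 - Q)q_C - 72q_C.
Follower FOC: 166 - q_G - 2q_C = 0, so q_C(q_G) = (166 - q_G)/2.
Granite substitutes q_C(q_G) into its own profit: π_G = q_G(238 - q_G - (166 - q_G)/2) - 72q_G = (155 - (1/2)q_G)q_G - 72q_G.
Leader FOC: 83 - q_G = 0, so q_G = 83.
Then q_C = (166 - 83)/2 = 83/2.

83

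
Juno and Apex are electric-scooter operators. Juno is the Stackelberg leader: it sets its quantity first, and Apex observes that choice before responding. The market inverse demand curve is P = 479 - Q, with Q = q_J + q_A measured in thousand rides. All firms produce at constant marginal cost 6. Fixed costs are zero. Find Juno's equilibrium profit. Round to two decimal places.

27966.13

Solve by backward induction. Given q_J, the follower Apex maximises π_A = (479 - q_J - q_A)q_A - 6q_A.
∂π_A/∂q_A = 473 - q_J - 2q_A = 0 gives the reaction function q_A = (473 - q_J)/2.
Juno substitutes q_A(q_J) into its own profit: π_J = q_J(479 - q_J - (473 - q_J)/2) - 6q_J = (485/2 - (1/2)q_J)q_J - 6q_J.
The leader's first-order condition 473/2 - q_J = 0 yields q_J = 473/2.
Then q_A = (473 - 473/2)/2 = 473/4.
Price P = 479 - 1419/4 = 497/4.
Juno's profit: (497/4 - 6)·(473/2) = 27966.1250.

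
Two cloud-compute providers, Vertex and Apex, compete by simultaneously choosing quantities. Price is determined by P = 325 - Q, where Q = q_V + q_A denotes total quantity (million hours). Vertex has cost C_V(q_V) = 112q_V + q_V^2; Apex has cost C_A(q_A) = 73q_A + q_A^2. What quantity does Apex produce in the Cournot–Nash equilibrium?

Vertex's profit: π_V = (325 - Q)q_V - (112q_V + q_V²). Setting ∂π_V/∂q_V = 0: 213 - 4q_V - (q_A) = 0.
Apex's profit: π_A = (325 - Q)q_A - (73q_A + q_A²). Setting ∂π_A/∂q_A = 0: 252 - 4q_A - (q_V) = 0.
Best responses: q_V = (213 - q_A)/4, q_A = (252 - q_V)/4.
Solving the pair: q_V = 40, q_A = 53.

53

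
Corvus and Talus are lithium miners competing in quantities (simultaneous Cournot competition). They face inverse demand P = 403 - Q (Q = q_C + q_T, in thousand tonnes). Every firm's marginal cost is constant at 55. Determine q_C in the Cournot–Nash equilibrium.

Each firm earns π_i = (403 - Q)q_i - 55q_i.
Setting ∂π_i/∂q_i = 0 with rivals' quantities fixed: 348 - 2q_i - q_j = 0.
By symmetry each firm produces the same amount; substituting q_j = q_i yields q_i = 348/3 = 116.

116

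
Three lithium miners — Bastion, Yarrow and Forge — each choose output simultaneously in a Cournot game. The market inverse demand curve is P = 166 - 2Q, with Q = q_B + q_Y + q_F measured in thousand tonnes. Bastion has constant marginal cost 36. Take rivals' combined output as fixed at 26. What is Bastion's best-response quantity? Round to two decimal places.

19.50

With rivals' combined output fixed at 26, Bastion's profit is π_B = (166 - 2·26 - 2q_B)q_B - (36q_B) = (114 - 2q_B)q_B - (36q_B).
∂π_B/∂q_B = 78 - 4q_B = 0, so q_B = 39/2.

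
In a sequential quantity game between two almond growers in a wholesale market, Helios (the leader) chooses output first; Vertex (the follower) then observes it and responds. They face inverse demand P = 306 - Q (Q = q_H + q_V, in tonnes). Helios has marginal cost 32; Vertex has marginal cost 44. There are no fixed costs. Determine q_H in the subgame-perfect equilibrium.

143

The follower Vertex best-responds to any q_H: π_V = (306 - Q)q_V - 44q_V.
∂π_V/∂q_V = 262 - q_H - 2q_V = 0 gives the reaction function q_V = (262 - q_H)/2.
Helios substitutes q_V(q_H) into its own profit: π_H = q_H(306 - q_H - (262 - q_H)/2) - 32q_H = (175 - (1/2)q_H)q_H - 32q_H.
Maximising: ∂π_H/∂q_H = 143 - q_H = 0, giving q_H = 143.
Then q_V = (262 - 143)/2 = 119/2.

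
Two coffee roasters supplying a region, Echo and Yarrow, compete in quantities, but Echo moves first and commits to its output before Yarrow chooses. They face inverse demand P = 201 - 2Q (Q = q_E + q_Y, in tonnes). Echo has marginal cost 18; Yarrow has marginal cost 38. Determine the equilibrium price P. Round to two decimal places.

Solve by backward induction. Given q_E, the follower Yarrow maximises π_Y = (201 - 2q_E - 2q_Y)q_Y - 38q_Y.
Follower FOC: 163 - 2q_E - 4q_Y = 0, so q_Y(q_E) = (163 - 2q_E)/4.
The leader anticipates this reaction. Substituting into P = 201 - 2Q gives P = 239/2 - q_E, so π_E = (239/2 - q_E)q_E - 18q_E.
The leader's first-order condition 203/2 - 2q_E = 0 yields q_E = 203/4.
Then q_Y = (163 - 2·(203/4))/4 = 123/8.
Total output Q = 529/8, so price P = 201 - 2·(529/8) = 275/4.

68.75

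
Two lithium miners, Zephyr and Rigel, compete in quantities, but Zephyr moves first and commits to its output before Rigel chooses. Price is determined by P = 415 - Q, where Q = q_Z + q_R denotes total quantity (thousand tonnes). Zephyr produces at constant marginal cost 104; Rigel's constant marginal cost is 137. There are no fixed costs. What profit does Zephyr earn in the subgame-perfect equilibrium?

14792

The follower Rigel best-responds to any q_Z: π_R = (415 - Q)q_R - 137q_R.
Follower FOC: 278 - q_Z - 2q_R = 0, so q_R(q_Z) = (278 - q_Z)/2.
The leader anticipates this reaction. Substituting into P = 415 - Q gives P = 276 - (1/2)q_Z, so π_Z = (276 - (1/2)q_Z)q_Z - 104q_Z.
The leader's first-order condition 172 - q_Z = 0 yields q_Z = 172.
Then q_R = (278 - 172)/2 = 53.
Price P = 415 - 225 = 190.
Zephyr's profit: (190 - 104)·172 = 14792.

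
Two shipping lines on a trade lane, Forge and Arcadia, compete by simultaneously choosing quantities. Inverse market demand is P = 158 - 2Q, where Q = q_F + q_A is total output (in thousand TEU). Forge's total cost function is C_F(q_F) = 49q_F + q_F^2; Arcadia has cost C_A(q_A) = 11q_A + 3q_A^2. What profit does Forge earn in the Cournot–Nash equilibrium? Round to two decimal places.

Forge's profit: π_F = (158 - 2Q)q_F - (49q_F + q_F²). Setting ∂π_F/∂q_F = 0: 109 - 6q_F - 2(q_A) = 0.
Arcadia's first-order condition: 147 - 10q_A - 2(q_F) = 0.
Best responses: q_F = (109 - 2q_A)/6, q_A = (147 - 2q_F)/10.
Solving the pair: q_F = 199/14, q_A = 83/7.
Price P = 158 - 2·(365/14) = 741/7.
Forge's profit: (741/7)·(199/14) - 49·(199/14) - (199/14)² = 606.1378.

606.14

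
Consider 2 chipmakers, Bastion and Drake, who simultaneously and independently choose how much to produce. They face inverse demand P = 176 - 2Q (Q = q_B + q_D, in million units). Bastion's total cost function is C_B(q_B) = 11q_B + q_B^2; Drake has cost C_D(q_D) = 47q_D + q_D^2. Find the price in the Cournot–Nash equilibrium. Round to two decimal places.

102.50

Bastion's profit: π_B = (176 - 2Q)q_B - (11q_B + q_B²). Setting ∂π_B/∂q_B = 0: 165 - 6q_B - 2(q_D) = 0.
Drake's profit: π_D = (176 - 2Q)q_D - (47q_D + q_D²). Setting ∂π_D/∂q_D = 0: 129 - 6q_D - 2(q_B) = 0.
Rearranging gives the reaction functions q_B = (165 - 2q_D)/6 and q_D = (129 - 2q_B)/6.
Solving the pair: q_B = 183/8, q_D = 111/8.
Total output Q = 147/4, so price P = 176 - 2·(147/4) = 205/2.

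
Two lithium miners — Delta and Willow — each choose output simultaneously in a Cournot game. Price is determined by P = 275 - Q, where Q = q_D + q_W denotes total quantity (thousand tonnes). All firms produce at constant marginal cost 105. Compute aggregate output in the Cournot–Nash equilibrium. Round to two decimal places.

A representative firm's profit is π_i = q_i(275 - Q) - 105q_i.
First-order condition (treating rivals' output as given): 170 - 2q_i - q_j = 0.
With identical firms every q_j equals q_i, so q_j = q_i and 170 = 3q_i, giving q_i = 170/3.
Total output Q = 170/3 + 170/3 = 340/3.

113.33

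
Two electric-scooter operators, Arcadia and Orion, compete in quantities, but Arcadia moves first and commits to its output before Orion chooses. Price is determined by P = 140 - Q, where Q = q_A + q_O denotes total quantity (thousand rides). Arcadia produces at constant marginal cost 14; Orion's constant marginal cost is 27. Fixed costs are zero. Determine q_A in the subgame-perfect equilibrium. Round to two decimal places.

Solve by backward induction. Given q_A, the follower Orion maximises π_O = (140 - q_A - q_O)q_O - 27q_O.
Follower FOC: 113 - q_A - 2q_O = 0, so q_O(q_A) = (113 - q_A)/2.
Arcadia substitutes q_O(q_A) into its own profit: π_A = q_A(140 - q_A - (113 - q_A)/2) - 14q_A = (167/2 - (1/2)q_A)q_A - 14q_A.
The leader's first-order condition 139/2 - q_A = 0 yields q_A = 139/2.
Then q_O = (113 - 139/2)/2 = 87/4.

69.50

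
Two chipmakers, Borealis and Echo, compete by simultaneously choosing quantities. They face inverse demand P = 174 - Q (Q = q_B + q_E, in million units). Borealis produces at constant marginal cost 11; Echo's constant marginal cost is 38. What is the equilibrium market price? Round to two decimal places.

Borealis's profit: π_B = (174 - Q)q_B - (11q_B). Setting ∂π_B/∂q_B = 0: 163 - 2q_B - (q_E) = 0.
Echo's first-order condition: 136 - 2q_E - (q_B) = 0.
Rearranging gives the reaction functions q_B = (163 - q_E)/2 and q_E = (136 - q_B)/2.
Substituting one into the other gives q_B = 190/3 and q_E = 109/3.
Total output Q = 299/3, so price P = 174 - 299/3 = 223/3.

74.33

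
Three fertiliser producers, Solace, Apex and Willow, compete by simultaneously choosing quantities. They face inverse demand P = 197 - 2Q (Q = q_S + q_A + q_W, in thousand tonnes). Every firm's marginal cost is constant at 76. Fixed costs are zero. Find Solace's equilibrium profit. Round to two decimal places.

Each firm earns π_i = (197 - 2Q)q_i - 76q_i.
Setting ∂π_i/∂q_i = 0 with rivals' quantities fixed: 121 - 4q_i - 2·Σ_{j≠i} q_j = 0.
By symmetry each firm produces the same amount; substituting Σ_{j≠i} q_j = 2q_i yields q_i = 121/8.
Price P = 197 - 2·(363/8) = 425/4.
Solace's profit: (425/4 - 76)·(121/8) = 457.5313.

457.53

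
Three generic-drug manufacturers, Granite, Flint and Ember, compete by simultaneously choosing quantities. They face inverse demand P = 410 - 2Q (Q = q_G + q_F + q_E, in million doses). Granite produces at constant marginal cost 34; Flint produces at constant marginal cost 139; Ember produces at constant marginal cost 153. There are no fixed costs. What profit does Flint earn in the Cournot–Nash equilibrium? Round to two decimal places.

Granite's profit: π_G = (410 - 2Q)q_G - (34q_G). Setting ∂π_G/∂q_G = 0: 376 - 4q_G - 2(q_F + q_E) = 0.
Flint's profit: π_F = (410 - 2Q)q_F - (139q_F). Setting ∂π_F/∂q_F = 0: 271 - 4q_F - 2(q_G + q_E) = 0.
Ember's first-order condition: 257 - 4q_E - 2(q_G + q_F) = 0.
Adding the 3 first-order conditions: 904 − 8Q = 0, so Q = 113.
Back-substituting: q_G = (376 − 226)/2 = 75, q_F = (271 − 226)/2 = 45/2, q_E = (257 − 226)/2 = 31/2.
Price P = 410 - 2·113 = 184.
Flint's profit: (184 - 139)·(45/2) = 1012.5000.

1012.50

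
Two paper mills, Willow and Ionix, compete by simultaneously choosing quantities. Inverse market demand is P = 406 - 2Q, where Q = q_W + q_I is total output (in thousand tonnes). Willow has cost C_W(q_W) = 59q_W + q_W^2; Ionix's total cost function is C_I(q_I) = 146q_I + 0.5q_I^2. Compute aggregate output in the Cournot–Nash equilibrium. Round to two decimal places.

Willow's profit: π_W = (406 - 2Q)q_W - (59q_W + q_W²). Setting ∂π_W/∂q_W = 0: 347 - 6q_W - 2(q_I) = 0.
Ionix's profit: π_I = (406 - 2Q)q_I - (146q_I + (1/2)q_I²). Setting ∂π_I/∂q_I = 0: 260 - 5q_I - 2(q_W) = 0.
Rearranging gives the reaction functions q_W = (347 - 2q_I)/6 and q_I = (260 - 2q_W)/5.
Solving the pair: q_W = 1215/26, q_I = 433/13.
Total output Q = 1215/26 + 433/13 = 80.0385.

80.04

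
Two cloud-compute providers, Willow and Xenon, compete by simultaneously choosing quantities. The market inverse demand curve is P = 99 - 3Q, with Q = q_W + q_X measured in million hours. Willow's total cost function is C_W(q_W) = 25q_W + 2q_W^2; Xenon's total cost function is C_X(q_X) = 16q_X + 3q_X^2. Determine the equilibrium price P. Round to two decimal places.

65.30

Willow's profit: π_W = (99 - 3Q)q_W - (25q_W + 2q_W²). Setting ∂π_W/∂q_W = 0: 74 - 10q_W - 3(q_X) = 0.
Xenon's profit: π_X = (99 - 3Q)q_X - (16q_X + 3q_X²). Setting ∂π_X/∂q_X = 0: 83 - 12q_X - 3(q_W) = 0.
Best responses: q_W = (74 - 3q_X)/10, q_X = (83 - 3q_W)/12.
Solving the pair: q_W = 213/37, q_X = 608/111.
Total output Q = 1247/111, so price P = 99 - 3·(1247/111) = 65.2973.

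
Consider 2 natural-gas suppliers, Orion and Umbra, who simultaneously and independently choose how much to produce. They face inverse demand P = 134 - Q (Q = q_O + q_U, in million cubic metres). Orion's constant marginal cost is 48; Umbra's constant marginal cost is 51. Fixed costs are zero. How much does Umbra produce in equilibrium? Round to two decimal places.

26.67

Orion's profit: π_O = (134 - Q)q_O - (48q_O). Setting ∂π_O/∂q_O = 0: 86 - 2q_O - (q_U) = 0.
Umbra's first-order condition: 83 - 2q_U - (q_O) = 0.
Rearranging gives the reaction functions q_O = (86 - q_U)/2 and q_U = (83 - q_O)/2.
Solving the pair: q_O = 89/3, q_U = 80/3.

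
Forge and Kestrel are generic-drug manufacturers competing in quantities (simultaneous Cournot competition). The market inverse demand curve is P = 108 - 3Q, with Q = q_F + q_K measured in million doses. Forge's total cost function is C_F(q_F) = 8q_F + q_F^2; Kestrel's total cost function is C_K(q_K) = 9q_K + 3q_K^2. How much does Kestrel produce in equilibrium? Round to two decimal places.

Forge's profit: π_F = (108 - 3Q)q_F - (8q_F + q_F²). Setting ∂π_F/∂q_F = 0: 100 - 8q_F - 3(q_K) = 0.
Kestrel's profit: π_K = (108 - 3Q)q_K - (9q_K + 3q_K²). Setting ∂π_K/∂q_K = 0: 99 - 12q_K - 3(q_F) = 0.
Best responses: q_F = (100 - 3q_K)/8, q_K = (99 - 3q_F)/12.
Substituting one into the other gives q_F = 301/29 and q_K = 164/29.

5.66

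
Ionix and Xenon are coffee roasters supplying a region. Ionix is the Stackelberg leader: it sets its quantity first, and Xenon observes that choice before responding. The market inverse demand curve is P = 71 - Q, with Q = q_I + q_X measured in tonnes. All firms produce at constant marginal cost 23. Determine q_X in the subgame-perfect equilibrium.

12

Solve by backward induction. Given q_I, the follower Xenon maximises π_X = (71 - q_I - q_X)q_X - 23q_X.
∂π_X/∂q_X = 48 - q_I - 2q_X = 0 gives the reaction function q_X = (48 - q_I)/2.
The leader anticipates this reaction. Substituting into P = 71 - Q gives P = 47 - (1/2)q_I, so π_I = (47 - (1/2)q_I)q_I - 23q_I.
Leader FOC: 24 - q_I = 0, so q_I = 24.
Then q_X = (48 - 24)/2 = 12.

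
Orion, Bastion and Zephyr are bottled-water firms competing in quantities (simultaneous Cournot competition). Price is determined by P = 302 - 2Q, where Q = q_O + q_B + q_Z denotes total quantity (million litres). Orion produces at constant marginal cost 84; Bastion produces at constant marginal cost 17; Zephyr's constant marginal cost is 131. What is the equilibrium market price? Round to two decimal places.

Orion's profit: π_O = (302 - 2Q)q_O - (84q_O). Setting ∂π_O/∂q_O = 0: 218 - 4q_O - 2(q_B + q_Z) = 0.
Bastion's profit: π_B = (302 - 2Q)q_B - (17q_B). Setting ∂π_B/∂q_B = 0: 285 - 4q_B - 2(q_O + q_Z) = 0.
Zephyr's first-order condition: 171 - 4q_Z - 2(q_O + q_B) = 0.
Adding the 3 first-order conditions: 674 − 8Q = 0, so Q = 337/4.
Back-substituting: q_O = (218 − 337/2)/2 = 99/4, q_B = (285 − 337/2)/2 = 233/4, q_Z = (171 − 337/2)/2 = 5/4.
Total output Q = 337/4, so price P = 302 - 2·(337/4) = 267/2.

133.50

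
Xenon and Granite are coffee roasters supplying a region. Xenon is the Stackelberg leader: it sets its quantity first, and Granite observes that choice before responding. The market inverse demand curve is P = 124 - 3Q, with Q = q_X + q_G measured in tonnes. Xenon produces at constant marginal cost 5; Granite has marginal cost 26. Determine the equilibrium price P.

40

Solve by backward induction. Given q_X, the follower Granite maximises π_G = (124 - 3q_X - 3q_G)q_G - 26q_G.
Setting the follower's marginal profit to zero, 98 - 3q_X - 6q_G = 0, i.e. q_G = (98 - 3q_X)/6.
Xenon substitutes q_G(q_X) into its own profit: π_X = q_X(124 - 3q_X - (98 - 3q_X)/2) - 5q_X = (75 - (3/2)q_X)q_X - 5q_X.
The leader's first-order condition 70 - 3q_X = 0 yields q_X = 70/3.
Then q_G = (98 - 3·(70/3))/6 = 14/3.
Total output Q = 28, so price P = 124 - 3·28 = 40.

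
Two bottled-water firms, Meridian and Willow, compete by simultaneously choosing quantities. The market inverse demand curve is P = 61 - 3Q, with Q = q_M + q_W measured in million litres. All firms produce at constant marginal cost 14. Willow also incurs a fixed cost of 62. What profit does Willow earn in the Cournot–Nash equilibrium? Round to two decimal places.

Each firm earns π_i = (61 - 3Q)q_i - 14q_i.
Setting ∂π_i/∂q_i = 0 with rivals' quantities fixed: 47 - 6q_i - 3q_j = 0.
With identical firms every q_j equals q_i, so q_j = q_i and 47 = 9q_i, giving q_i = 47/9.
Price P = 61 - 3·(94/9) = 89/3.
Willow's profit: (89/3 - 14)·(47/9) - 62 = 535/27.

19.81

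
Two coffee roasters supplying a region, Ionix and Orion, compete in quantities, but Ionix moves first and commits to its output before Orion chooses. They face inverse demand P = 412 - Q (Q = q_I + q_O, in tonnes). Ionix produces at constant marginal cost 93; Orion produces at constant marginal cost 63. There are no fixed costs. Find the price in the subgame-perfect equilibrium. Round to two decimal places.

165.25

The follower Orion best-responds to any q_I: π_O = (412 - Q)q_O - 63q_O.
Follower FOC: 349 - q_I - 2q_O = 0, so q_O(q_I) = (349 - q_I)/2.
The leader anticipates this reaction. Substituting into P = 412 - Q gives P = 475/2 - (1/2)q_I, so π_I = (475/2 - (1/2)q_I)q_I - 93q_I.
Leader FOC: 289/2 - q_I = 0, so q_I = 289/2.
Then q_O = (349 - 289/2)/2 = 409/4.
Total output Q = 987/4, so price P = 412 - 987/4 = 661/4.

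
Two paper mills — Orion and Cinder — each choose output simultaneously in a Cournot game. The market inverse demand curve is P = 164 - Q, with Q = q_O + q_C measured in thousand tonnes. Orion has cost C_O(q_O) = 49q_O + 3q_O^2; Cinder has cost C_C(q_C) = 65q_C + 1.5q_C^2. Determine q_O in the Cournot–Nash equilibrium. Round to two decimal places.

Orion's profit: π_O = (164 - Q)q_O - (49q_O + 3q_O²). Setting ∂π_O/∂q_O = 0: 115 - 8q_O - (q_C) = 0.
Cinder's profit: π_C = (164 - Q)q_C - (65q_C + (3/2)q_C²). Setting ∂π_C/∂q_C = 0: 99 - 5q_C - (q_O) = 0.
So q_O = (115 - q_C)/8 and q_C = (99 - q_O)/5.
Solving the pair: q_O = 476/39, q_C = 677/39.

12.21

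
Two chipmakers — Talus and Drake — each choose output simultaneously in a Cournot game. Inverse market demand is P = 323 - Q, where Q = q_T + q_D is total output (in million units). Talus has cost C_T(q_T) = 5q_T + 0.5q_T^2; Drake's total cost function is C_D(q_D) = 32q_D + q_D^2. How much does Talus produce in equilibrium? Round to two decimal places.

89.18

Talus's profit: π_T = (323 - Q)q_T - (5q_T + (1/2)q_T²). Setting ∂π_T/∂q_T = 0: 318 - 3q_T - (q_D) = 0.
Drake's first-order condition: 291 - 4q_D - (q_T) = 0.
Best responses: q_T = (318 - q_D)/3, q_D = (291 - q_T)/4.
Solving the pair: q_T = 981/11, q_D = 555/11.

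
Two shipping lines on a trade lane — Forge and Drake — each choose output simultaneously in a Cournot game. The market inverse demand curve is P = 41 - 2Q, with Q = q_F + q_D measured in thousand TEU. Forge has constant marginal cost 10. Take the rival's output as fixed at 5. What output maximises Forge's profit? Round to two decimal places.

5.25

With the rival's output fixed at 5, Forge's profit is π_F = (41 - 2·5 - 2q_F)q_F - (10q_F) = (31 - 2q_F)q_F - (10q_F).
∂π_F/∂q_F = 21 - 4q_F = 0, so q_F = 21/4.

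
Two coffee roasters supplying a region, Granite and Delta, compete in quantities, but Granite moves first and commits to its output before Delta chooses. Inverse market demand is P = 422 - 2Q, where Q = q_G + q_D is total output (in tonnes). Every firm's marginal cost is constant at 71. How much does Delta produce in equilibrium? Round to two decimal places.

43.88

Solve by backward induction. Given q_G, the follower Delta maximises π_D = (422 - 2q_G - 2q_D)q_D - 71q_D.
Follower FOC: 351 - 2q_G - 4q_D = 0, so q_D(q_G) = (351 - 2q_G)/4.
Granite substitutes q_D(q_G) into its own profit: π_G = q_G(422 - 2q_G - (351 - 2q_G)/2) - 71q_G = (493/2 - q_G)q_G - 71q_G.
Leader FOC: 351/2 - 2q_G = 0, so q_G = 351/4.
Then q_D = (351 - 2·(351/4))/4 = 351/8.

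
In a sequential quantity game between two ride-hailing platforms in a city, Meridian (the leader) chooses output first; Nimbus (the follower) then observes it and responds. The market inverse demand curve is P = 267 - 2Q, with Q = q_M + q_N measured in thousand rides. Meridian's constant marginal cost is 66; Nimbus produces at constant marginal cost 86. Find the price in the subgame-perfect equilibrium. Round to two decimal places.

121.25

The follower Nimbus best-responds to any q_M: π_N = (267 - 2Q)q_N - 86q_N.
∂π_N/∂q_N = 181 - 2q_M - 4q_N = 0 gives the reaction function q_N = (181 - 2q_M)/4.
Meridian substitutes q_N(q_M) into its own profit: π_M = q_M(267 - 2q_M - (181 - 2q_M)/2) - 66q_M = (353/2 - q_M)q_M - 66q_M.
The leader's first-order condition 221/2 - 2q_M = 0 yields q_M = 221/4.
Then q_N = (181 - 2·(221/4))/4 = 141/8.
Total output Q = 583/8, so price P = 267 - 2·(583/8) = 485/4.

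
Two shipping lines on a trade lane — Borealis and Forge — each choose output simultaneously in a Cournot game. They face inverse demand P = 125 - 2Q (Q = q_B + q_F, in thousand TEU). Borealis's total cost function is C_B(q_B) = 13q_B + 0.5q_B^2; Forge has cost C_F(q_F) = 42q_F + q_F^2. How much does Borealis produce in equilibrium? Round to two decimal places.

Borealis's profit: π_B = (125 - 2Q)q_B - (13q_B + (1/2)q_B²). Setting ∂π_B/∂q_B = 0: 112 - 5q_B - 2(q_F) = 0.
Forge's first-order condition: 83 - 6q_F - 2(q_B) = 0.
Rearranging gives the reaction functions q_B = (112 - 2q_F)/5 and q_F = (83 - 2q_B)/6.
Solving the pair: q_B = 253/13, q_F = 191/26.

19.46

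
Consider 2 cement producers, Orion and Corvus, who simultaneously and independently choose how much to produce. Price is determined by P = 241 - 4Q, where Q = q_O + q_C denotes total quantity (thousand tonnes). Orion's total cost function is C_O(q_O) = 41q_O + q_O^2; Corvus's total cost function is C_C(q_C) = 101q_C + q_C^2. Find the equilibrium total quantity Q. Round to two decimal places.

24.29

Orion's profit: π_O = (241 - 4Q)q_O - (41q_O + q_O²). Setting ∂π_O/∂q_O = 0: 200 - 10q_O - 4(q_C) = 0.
Corvus's profit: π_C = (241 - 4Q)q_C - (101q_C + q_C²). Setting ∂π_C/∂q_C = 0: 140 - 10q_C - 4(q_O) = 0.
Rearranging gives the reaction functions q_O = (200 - 4q_C)/10 and q_C = (140 - 4q_O)/10.
Solving the pair: q_O = 120/7, q_C = 50/7.
Total output Q = 120/7 + 50/7 = 170/7.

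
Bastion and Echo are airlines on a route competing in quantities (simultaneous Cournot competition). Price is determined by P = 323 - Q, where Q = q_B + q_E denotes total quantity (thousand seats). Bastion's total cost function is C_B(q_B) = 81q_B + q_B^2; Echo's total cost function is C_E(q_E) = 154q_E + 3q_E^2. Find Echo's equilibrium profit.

Bastion's profit: π_B = (323 - Q)q_B - (81q_B + q_B²). Setting ∂π_B/∂q_B = 0: 242 - 4q_B - (q_E) = 0.
Echo's first-order condition: 169 - 8q_E - (q_B) = 0.
Rearranging gives the reaction functions q_B = (242 - q_E)/4 and q_E = (169 - q_B)/8.
Substituting one into the other gives q_B = 57 and q_E = 14.
Price P = 323 - 71 = 252.
Echo's profit: 252·14 - 154·14 - 3·14² = 784.

784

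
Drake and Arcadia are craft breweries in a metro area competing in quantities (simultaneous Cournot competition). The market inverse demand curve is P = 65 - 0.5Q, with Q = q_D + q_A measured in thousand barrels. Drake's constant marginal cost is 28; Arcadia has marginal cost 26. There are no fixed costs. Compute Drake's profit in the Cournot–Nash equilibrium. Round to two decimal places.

272.22

Drake's profit: π_D = (65 - 0.5Q)q_D - (28q_D). Setting ∂π_D/∂q_D = 0: 37 - q_D - (1/2)(q_A) = 0.
Arcadia's profit: π_A = (65 - 0.5Q)q_A - (26q_A). Setting ∂π_A/∂q_A = 0: 39 - q_A - (1/2)(q_D) = 0.
Best responses: q_D = (37 - (1/2)q_A), q_A = (39 - (1/2)q_D).
Substituting one into the other gives q_D = 70/3 and q_A = 82/3.
Price P = 65 - (1/2)·(152/3) = 119/3.
Drake's profit: (119/3 - 28)·(70/3) = 272.2222.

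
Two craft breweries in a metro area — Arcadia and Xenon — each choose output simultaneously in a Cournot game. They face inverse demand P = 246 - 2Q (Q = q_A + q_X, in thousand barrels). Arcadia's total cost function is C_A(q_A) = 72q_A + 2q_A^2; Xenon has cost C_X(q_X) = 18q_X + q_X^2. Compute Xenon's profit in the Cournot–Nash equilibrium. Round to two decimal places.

3375.89

Arcadia's profit: π_A = (246 - 2Q)q_A - (72q_A + 2q_A²). Setting ∂π_A/∂q_A = 0: 174 - 8q_A - 2(q_X) = 0.
Xenon's profit: π_X = (246 - 2Q)q_X - (18q_X + q_X²). Setting ∂π_X/∂q_X = 0: 228 - 6q_X - 2(q_A) = 0.
Best responses: q_A = (174 - 2q_X)/8, q_X = (228 - 2q_A)/6.
Substituting one into the other gives q_A = 147/11 and q_X = 369/11.
Price P = 246 - 2·(516/11) = 1674/11.
Xenon's profit: (1674/11)·(369/11) - 18·(369/11) - (369/11)² = 3375.8926.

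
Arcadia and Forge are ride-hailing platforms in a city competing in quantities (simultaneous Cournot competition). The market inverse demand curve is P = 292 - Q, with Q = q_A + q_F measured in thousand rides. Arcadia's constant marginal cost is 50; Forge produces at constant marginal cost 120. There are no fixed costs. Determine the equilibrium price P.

154

Arcadia's profit: π_A = (292 - Q)q_A - (50q_A). Setting ∂π_A/∂q_A = 0: 242 - 2q_A - (q_F) = 0.
Forge's profit: π_F = (292 - Q)q_F - (120q_F). Setting ∂π_F/∂q_F = 0: 172 - 2q_F - (q_A) = 0.
So q_A = (242 - q_F)/2 and q_F = (172 - q_A)/2.
Substituting one into the other gives q_A = 104 and q_F = 34.
Total output Q = 138, so price P = 292 - 138 = 154.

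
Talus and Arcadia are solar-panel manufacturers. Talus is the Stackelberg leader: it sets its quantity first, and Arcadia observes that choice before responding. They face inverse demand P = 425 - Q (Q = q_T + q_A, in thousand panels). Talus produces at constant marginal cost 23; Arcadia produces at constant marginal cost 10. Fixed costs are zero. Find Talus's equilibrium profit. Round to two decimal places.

Solve by backward induction. Given q_T, the follower Arcadia maximises π_A = (425 - q_T - q_A)q_A - 10q_A.
∂π_A/∂q_A = 415 - q_T - 2q_A = 0 gives the reaction function q_A = (415 - q_T)/2.
The leader anticipates this reaction. Substituting into P = 425 - Q gives P = 435/2 - (1/2)q_T, so π_T = (435/2 - (1/2)q_T)q_T - 23q_T.
Leader FOC: 389/2 - q_T = 0, so q_T = 389/2.
Then q_A = (415 - 389/2)/2 = 441/4.
Price P = 425 - 1219/4 = 481/4.
Talus's profit: (481/4 - 23)·(389/2) = 18915.1250.

18915.13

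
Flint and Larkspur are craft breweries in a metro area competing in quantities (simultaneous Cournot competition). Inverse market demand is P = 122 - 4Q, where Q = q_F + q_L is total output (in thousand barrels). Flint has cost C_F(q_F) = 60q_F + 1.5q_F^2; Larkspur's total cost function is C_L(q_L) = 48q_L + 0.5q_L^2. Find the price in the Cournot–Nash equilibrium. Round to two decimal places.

Flint's profit: π_F = (122 - 4Q)q_F - (60q_F + (3/2)q_F²). Setting ∂π_F/∂q_F = 0: 62 - 11q_F - 4(q_L) = 0.
Larkspur's first-order condition: 74 - 9q_L - 4(q_F) = 0.
Rearranging gives the reaction functions q_F = (62 - 4q_L)/11 and q_L = (74 - 4q_F)/9.
Substituting one into the other gives q_F = 262/83 and q_L = 566/83.
Total output Q = 828/83, so price P = 122 - 4·(828/83) = 82.0964.

82.10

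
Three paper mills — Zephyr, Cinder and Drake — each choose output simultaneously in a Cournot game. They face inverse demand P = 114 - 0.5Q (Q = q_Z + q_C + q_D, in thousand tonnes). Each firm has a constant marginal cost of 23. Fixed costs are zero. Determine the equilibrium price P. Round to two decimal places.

45.75

Each firm earns π_i = (114 - 0.5Q)q_i - 23q_i.
Setting ∂π_i/∂q_i = 0 with rivals' quantities fixed: 91 - q_i - (1/2)·Σ_{j≠i} q_j = 0.
By symmetry each firm produces the same amount; substituting Σ_{j≠i} q_j = 2q_i yields q_i = 91/2.
Total output Q = 273/2, so price P = 114 - (1/2)·(273/2) = 183/4.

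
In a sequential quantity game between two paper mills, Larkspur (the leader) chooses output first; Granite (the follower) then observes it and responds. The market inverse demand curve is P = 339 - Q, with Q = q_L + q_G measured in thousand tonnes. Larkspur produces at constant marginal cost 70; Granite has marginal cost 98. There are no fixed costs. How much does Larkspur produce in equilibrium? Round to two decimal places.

148.50

Solve by backward induction. Given q_L, the follower Granite maximises π_G = (339 - q_L - q_G)q_G - 98q_G.
∂π_G/∂q_G = 241 - q_L - 2q_G = 0 gives the reaction function q_G = (241 - q_L)/2.
Larkspur substitutes q_G(q_L) into its own profit: π_L = q_L(339 - q_L - (241 - q_L)/2) - 70q_L = (437/2 - (1/2)q_L)q_L - 70q_L.
Leader FOC: 297/2 - q_L = 0, so q_L = 297/2.
Then q_G = (241 - 297/2)/2 = 185/4.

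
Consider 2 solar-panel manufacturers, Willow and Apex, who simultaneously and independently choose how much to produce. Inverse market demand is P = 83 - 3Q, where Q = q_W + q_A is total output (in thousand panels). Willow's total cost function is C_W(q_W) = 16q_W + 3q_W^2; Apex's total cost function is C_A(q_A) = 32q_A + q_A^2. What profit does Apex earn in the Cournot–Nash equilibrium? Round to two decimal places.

89.27

Willow's profit: π_W = (83 - 3Q)q_W - (16q_W + 3q_W²). Setting ∂π_W/∂q_W = 0: 67 - 12q_W - 3(q_A) = 0.
Apex's first-order condition: 51 - 8q_A - 3(q_W) = 0.
Best responses: q_W = (67 - 3q_A)/12, q_A = (51 - 3q_W)/8.
Substituting one into the other gives q_W = 383/87 and q_A = 137/29.
Price P = 83 - 3·(794/87) = 1613/29.
Apex's profit: (1613/29)·(137/29) - 32·(137/29) - (137/29)² = 89.2699.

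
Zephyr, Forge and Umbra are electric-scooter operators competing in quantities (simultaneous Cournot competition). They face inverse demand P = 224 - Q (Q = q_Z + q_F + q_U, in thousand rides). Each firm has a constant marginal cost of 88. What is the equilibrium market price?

122

A representative firm's profit is π_i = q_i(224 - Q) - 88q_i.
Setting ∂π_i/∂q_i = 0 with rivals' quantities fixed: 136 - 2q_i - Σ_{j≠i} q_j = 0.
By symmetry each firm produces the same amount; substituting Σ_{j≠i} q_j = 2q_i yields q_i = 136/4 = 34.
Total output Q = 102, so price P = 224 - 102 = 122.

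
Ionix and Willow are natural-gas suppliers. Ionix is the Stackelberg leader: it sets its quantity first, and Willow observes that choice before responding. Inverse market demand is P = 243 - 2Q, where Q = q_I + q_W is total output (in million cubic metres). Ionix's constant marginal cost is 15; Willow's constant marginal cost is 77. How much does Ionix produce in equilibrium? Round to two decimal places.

The follower Willow best-responds to any q_I: π_W = (243 - 2Q)q_W - 77q_W.
∂π_W/∂q_W = 166 - 2q_I - 4q_W = 0 gives the reaction function q_W = (166 - 2q_I)/4.
The leader anticipates this reaction. Substituting into P = 243 - 2Q gives P = 160 - q_I, so π_I = (160 - q_I)q_I - 15q_I.
Maximising: ∂π_I/∂q_I = 145 - 2q_I = 0, giving q_I = 145/2.
Then q_W = (166 - 2·(145/2))/4 = 21/4.

72.50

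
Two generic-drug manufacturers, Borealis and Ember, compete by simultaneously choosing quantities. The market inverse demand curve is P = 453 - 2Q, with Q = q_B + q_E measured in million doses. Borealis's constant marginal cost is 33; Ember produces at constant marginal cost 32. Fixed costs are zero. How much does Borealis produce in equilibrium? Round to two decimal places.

69.83

Borealis's profit: π_B = (453 - 2Q)q_B - (33q_B). Setting ∂π_B/∂q_B = 0: 420 - 4q_B - 2(q_E) = 0.
Ember's first-order condition: 421 - 4q_E - 2(q_B) = 0.
Rearranging gives the reaction functions q_B = (420 - 2q_E)/4 and q_E = (421 - 2q_B)/4.
Substituting one into the other gives q_B = 419/6 and q_E = 211/3.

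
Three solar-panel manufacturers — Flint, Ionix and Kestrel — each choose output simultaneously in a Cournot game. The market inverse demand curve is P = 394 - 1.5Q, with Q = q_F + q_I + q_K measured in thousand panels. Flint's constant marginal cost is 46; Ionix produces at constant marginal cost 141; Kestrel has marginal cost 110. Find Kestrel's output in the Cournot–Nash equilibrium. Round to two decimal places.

Flint's profit: π_F = (394 - 1.5Q)q_F - (46q_F). Setting ∂π_F/∂q_F = 0: 348 - 3q_F - (3/2)(q_I + q_K) = 0.
Ionix's profit: π_I = (394 - 1.5Q)q_I - (141q_I). Setting ∂π_I/∂q_I = 0: 253 - 3q_I - (3/2)(q_F + q_K) = 0.
Kestrel's profit: π_K = (394 - 1.5Q)q_K - (110q_K). Setting ∂π_K/∂q_K = 0: 284 - 3q_K - (3/2)(q_F + q_I) = 0.
Summing all 3 equations gives 885 − 6Q = 0, hence Q = 295/2.
Back-substituting: q_F = (348 − 885/4)/(3/2) = 169/2, q_I = (253 − 885/4)/(3/2) = 127/6, q_K = (284 − 885/4)/(3/2) = 251/6.

41.83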